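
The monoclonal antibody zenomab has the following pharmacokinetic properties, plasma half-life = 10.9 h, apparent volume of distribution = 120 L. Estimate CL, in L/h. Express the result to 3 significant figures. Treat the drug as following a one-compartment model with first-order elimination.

k = ln2 / t½ = 0.693147 / 10.9 = 0.06359 h⁻¹
CL = k × Vd = 0.06359 × 120 = 7.631 L/h

7.63 L/h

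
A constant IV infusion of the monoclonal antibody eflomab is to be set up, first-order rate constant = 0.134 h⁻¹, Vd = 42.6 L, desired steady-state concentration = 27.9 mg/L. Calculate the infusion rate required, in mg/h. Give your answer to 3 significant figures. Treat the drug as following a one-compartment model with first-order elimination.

CL = k × Vd = 0.1340 × 42.6 = 5.708 L/h
At steady state, infusion rate R₀ = Css × CL = 27.9 × 5.708 = 159.3 mg/h

159 mg/h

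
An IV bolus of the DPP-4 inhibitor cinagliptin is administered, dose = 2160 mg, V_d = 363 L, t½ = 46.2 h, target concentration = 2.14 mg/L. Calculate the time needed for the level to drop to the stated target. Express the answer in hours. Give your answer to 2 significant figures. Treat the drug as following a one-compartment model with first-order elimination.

C₀ = Dose / Vd = 2160 / 363 = 5.950 mg/L
k = ln2 / t½ = 0.693147 / 46.2 = 0.01500 h⁻¹
t = ln(C₀ / C) / k = ln(5.950 / 2.14) / 0.01500
  = ln(2.780) / 0.01500 = 1.022 / 0.01500 = 68.13 h

68 h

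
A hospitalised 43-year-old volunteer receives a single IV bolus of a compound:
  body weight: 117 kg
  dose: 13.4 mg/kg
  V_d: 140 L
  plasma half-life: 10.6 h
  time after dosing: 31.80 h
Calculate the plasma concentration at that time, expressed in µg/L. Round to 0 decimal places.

1400 µg/L

Total dose = 13.4 × 117 = 1568 mg
C₀ = Dose / Vd = 1568 / 140 = 11.20 mg/L
k = ln2 / t½ = 0.693147 / 10.6 = 0.06539 h⁻¹
t / t½ = 31.80 / 10.6 = 3 half-lives
C = C₀ × (1/2)^3 = 11.20 × 0.1250 = 1.400 mg/L
Convert: 1.400 mg/L × 1000 = 1400 µg/L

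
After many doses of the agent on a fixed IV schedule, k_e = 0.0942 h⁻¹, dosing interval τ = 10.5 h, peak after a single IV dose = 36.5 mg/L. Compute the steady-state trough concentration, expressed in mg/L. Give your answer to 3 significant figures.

21.6 mg/L

e^(−kτ) = e^(−0.09420 × 10.5) = 0.3719
Accumulation ratio R = 1 / (1 − e^(−kτ)) = 1 / (1 − 0.3719) = 1.592
Steady-state trough = C₀ × R × e^(−kτ) = 36.5 × 1.592 × 0.3719 = 21.61 mg/L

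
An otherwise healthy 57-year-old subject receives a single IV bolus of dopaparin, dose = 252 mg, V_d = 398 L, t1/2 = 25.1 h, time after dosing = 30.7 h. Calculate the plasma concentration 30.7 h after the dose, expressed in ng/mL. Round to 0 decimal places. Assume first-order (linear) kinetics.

271 ng/mL

C₀ = Dose / Vd = 252.0 / 398 = 0.6332 mg/L
k = ln2 / t½ = 0.693147 / 25.1 = 0.02762 h⁻¹
C = C₀ · e^(−k·t) = 0.6332 × e^(−0.02762 × 30.7)
  = 0.6332 × 0.4283 = 0.2712 mg/L
Convert: 0.2712 mg/L × 1000 = 271.2 ng/mL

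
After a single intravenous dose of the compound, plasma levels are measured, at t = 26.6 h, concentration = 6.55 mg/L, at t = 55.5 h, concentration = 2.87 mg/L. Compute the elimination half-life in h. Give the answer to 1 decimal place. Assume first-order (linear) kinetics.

k = ln(C₁/C₂) / (t₂ − t₁) = ln(6.55/2.87) / (55.5 − 26.6)
  = 0.8252 / 28.90 = 0.02855 h⁻¹
t½ = ln2 / k = 0.693147 / 0.02855 = 24.28 h

24.3 h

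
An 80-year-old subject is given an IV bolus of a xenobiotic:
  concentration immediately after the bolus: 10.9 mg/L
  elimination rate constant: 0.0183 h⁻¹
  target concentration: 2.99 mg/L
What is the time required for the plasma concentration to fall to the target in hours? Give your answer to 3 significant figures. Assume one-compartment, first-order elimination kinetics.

t = ln(C₀ / C) / k = ln(10.90 / 2.99) / 0.01830
  = ln(3.645) / 0.01830 = 1.293 / 0.01830 = 70.66 h

70.7 h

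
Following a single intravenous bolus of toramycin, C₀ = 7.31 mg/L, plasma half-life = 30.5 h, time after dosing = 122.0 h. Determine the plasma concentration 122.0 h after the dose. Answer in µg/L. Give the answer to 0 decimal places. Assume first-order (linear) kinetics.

457 µg/L

k = ln2 / t½ = 0.693147 / 30.5 = 0.02273 h⁻¹
t / t½ = 122.0 / 30.5 = 4 half-lives
C = C₀ × (1/2)^4 = 7.310 × 0.06250 = 0.4569 mg/L
Convert: 0.4569 mg/L × 1000 = 456.9 µg/L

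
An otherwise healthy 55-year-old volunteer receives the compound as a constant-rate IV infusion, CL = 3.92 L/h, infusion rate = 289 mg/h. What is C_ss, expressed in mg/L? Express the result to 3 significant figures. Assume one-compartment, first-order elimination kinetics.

At steady state Css = R₀ / CL = 289 / 3.920 = 73.72 mg/L

73.7 mg/L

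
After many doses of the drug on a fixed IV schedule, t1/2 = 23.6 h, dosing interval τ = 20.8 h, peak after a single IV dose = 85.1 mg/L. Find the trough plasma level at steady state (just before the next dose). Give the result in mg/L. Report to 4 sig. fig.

101.1 mg/L

k = ln2 / t½ = 0.693147 / 23.6 = 0.02937 h⁻¹
e^(−kτ) = e^(−0.02937 × 20.8) = 0.5429
Accumulation ratio R = 1 / (1 − e^(−kτ)) = 1 / (1 − 0.5429) = 2.188
Steady-state trough = C₀ × R × e^(−kτ) = 85.1 × 2.188 × 0.5429 = 101.1 mg/L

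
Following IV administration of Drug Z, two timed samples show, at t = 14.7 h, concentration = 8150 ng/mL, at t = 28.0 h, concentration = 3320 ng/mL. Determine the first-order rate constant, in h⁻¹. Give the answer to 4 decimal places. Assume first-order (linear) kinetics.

0.0675 h⁻¹

k = ln(C₁/C₂) / (t₂ − t₁) = ln(8150/3320) / (28.0 − 14.7)
  = 0.8981 / 13.30 = 0.06753 h⁻¹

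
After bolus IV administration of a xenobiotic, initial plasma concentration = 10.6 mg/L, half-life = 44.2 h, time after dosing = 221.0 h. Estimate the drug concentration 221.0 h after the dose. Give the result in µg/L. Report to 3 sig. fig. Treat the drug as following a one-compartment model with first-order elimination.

k = ln2 / t½ = 0.693147 / 44.2 = 0.01568 h⁻¹
t / t½ = 221.0 / 44.2 = 5 half-lives
C = C₀ × (1/2)^5 = 10.60 × 0.03125 = 0.3313 mg/L
Convert: 0.3313 mg/L × 1000 = 331.3 µg/L

331 µg/L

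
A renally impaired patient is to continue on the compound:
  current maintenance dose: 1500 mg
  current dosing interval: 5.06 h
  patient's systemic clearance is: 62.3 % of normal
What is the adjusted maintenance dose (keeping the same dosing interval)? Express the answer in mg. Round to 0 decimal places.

935 mg

To keep the same average steady-state level, dosing rate must scale with clearance.
CL ratio = 62.3 / 100 = 0.6230
New dose (same interval) = 1500 × 0.6230 = 934.5 mg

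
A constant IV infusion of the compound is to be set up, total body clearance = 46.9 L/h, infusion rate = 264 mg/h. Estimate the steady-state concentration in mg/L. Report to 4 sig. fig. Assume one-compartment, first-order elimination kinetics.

5.629 mg/L

At steady state Css = R₀ / CL = 264 / 46.90 = 5.629 mg/L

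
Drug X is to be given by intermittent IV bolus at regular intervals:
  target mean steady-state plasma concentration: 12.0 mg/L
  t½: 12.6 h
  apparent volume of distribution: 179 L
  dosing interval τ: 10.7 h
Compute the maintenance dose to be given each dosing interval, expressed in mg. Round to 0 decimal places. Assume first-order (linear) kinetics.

k = ln2 / t½ = 0.693147 / 12.6 = 0.05501 h⁻¹
CL = k × Vd = 0.05501 × 179 = 9.847 L/h
At steady state, Dose/τ = Css × CL.
Dose = Css × CL × τ = 12.0 × 9.847 × 10.7 = 1264 mg

1264 mg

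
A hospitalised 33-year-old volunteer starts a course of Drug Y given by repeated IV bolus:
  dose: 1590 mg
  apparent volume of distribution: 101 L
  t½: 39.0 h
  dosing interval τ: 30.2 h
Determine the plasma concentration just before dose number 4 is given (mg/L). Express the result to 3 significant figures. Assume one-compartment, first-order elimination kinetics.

C₀ per dose = Dose / Vd = 1590 / 101 = 15.74 mg/L
k = ln2 / t½ = 0.693147 / 39.0 = 0.01777 h⁻¹
Fraction remaining after one interval: r = e^(−kτ) = e^(−0.01777 × 30.2) = 0.5847
Before dose 4, 3 doses have been given (aged 1τ, 2τ, 3τ).
C_trough = C₀ × (r + r² + … + r^3) = C₀ × r(1−r^3)/(1−r)
        = 15.74 × 0.5847 × (1 − 0.1999) / (1 − 0.5847) = 17.73 mg/L

17.7 mg/L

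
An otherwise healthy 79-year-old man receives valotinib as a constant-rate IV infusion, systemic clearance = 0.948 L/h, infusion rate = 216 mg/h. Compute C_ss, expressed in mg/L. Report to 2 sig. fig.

230 mg/L

At steady state Css = R₀ / CL = 216 / 0.9480 = 227.8 mg/L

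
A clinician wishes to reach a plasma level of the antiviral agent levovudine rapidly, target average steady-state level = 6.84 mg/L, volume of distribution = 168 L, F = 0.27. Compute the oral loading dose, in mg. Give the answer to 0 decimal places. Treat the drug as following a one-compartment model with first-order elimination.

LD = Css × Vd / F = 6.84 × 168 / 0.27 = 4256 mg

4256 mg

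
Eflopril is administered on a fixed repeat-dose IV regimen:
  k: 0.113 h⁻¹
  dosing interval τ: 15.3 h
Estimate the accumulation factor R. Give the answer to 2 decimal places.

1.22

e^(−kτ) = e^(−0.1130 × 15.3) = 0.1775
Accumulation ratio R = 1 / (1 − e^(−kτ)) = 1 / (1 − 0.1775) = 1.216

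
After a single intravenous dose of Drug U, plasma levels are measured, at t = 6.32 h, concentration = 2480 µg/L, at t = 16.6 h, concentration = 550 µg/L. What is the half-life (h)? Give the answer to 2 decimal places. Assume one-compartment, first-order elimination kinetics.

k = ln(C₁/C₂) / (t₂ − t₁) = ln(2480/550) / (16.6 − 6.32)
  = 1.506 / 10.28 = 0.1465 h⁻¹
t½ = ln2 / k = 0.693147 / 0.1465 = 4.731 h

4.73 h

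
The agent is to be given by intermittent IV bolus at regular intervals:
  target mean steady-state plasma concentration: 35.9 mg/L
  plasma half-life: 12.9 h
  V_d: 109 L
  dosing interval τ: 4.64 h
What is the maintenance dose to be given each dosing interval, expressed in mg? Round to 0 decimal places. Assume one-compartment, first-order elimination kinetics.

k = ln2 / t½ = 0.693147 / 12.9 = 0.05373 h⁻¹
CL = k × Vd = 0.05373 × 109 = 5.857 L/h
At steady state, Dose/τ = Css × CL.
Dose = Css × CL × τ = 35.9 × 5.857 × 4.64 = 975.6 mg

976 mg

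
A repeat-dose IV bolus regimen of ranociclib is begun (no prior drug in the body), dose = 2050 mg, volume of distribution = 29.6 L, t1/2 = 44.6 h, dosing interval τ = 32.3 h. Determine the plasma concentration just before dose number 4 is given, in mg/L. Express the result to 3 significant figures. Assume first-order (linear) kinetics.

82.7 mg/L

C₀ per dose = Dose / Vd = 2050 / 29.6 = 69.26 mg/L
k = ln2 / t½ = 0.693147 / 44.6 = 0.01554 h⁻¹
Fraction remaining after one interval: r = e^(−kτ) = e^(−0.01554 × 32.3) = 0.6054
Before dose 4, 3 doses have been given (aged 1τ, 2τ, 3τ).
C_trough = C₀ × (r + r² + … + r^3) = C₀ × r(1−r^3)/(1−r)
        = 69.26 × 0.6054 × (1 − 0.2219) / (1 − 0.6054) = 82.68 mg/L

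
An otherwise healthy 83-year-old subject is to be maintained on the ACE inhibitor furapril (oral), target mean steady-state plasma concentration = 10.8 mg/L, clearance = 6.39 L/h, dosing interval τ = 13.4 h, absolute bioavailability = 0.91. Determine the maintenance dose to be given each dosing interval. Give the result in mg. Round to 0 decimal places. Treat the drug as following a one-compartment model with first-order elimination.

At steady state, F × (Dose/τ) = Css × CL.
Dose = Css × CL × τ / F = 10.8 × 6.390 × 13.4 / 0.91 = 1016 mg

1016 mg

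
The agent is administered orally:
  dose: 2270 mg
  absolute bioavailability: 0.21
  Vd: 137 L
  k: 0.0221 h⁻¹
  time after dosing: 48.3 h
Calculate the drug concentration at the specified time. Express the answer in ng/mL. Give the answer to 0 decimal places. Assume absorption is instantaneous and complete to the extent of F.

Amount reaching circulation = F × Dose = 0.21 × 2270 = 476.7 mg
C₀ = F·Dose / Vd = 476.7 / 137 = 3.480 mg/L
C = C₀ · e^(−k·t) = 3.480 × e^(−0.02210 × 48.3)
  = 3.480 × 0.3439 = 1.197 mg/L
Convert: 1.197 mg/L × 1000 = 1197 ng/mL

1197 ng/mL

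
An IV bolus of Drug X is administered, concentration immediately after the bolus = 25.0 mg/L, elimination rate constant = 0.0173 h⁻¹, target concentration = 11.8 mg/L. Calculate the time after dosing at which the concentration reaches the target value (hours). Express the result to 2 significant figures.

43 h

t = ln(C₀ / C) / k = ln(25.00 / 11.8) / 0.01730
  = ln(2.119) / 0.01730 = 0.7509 / 0.01730 = 43.40 h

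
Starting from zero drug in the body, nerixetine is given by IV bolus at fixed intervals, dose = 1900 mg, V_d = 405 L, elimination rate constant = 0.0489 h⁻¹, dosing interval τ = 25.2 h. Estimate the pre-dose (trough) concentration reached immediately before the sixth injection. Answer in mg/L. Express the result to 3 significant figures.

C₀ per dose = Dose / Vd = 1900 / 405 = 4.691 mg/L
Fraction remaining after one interval: r = e^(−kτ) = e^(−0.04890 × 25.2) = 0.2916
Before dose 6, 5 doses have been given (aged 1τ, 2τ, 3τ, 4τ, 5τ).
C_trough = C₀ × (r + r² + … + r^5) = C₀ × r(1−r^5)/(1−r)
        = 4.691 × 0.2916 × (1 − 0.002108) / (1 − 0.2916) = 1.927 mg/L

1.93 mg/L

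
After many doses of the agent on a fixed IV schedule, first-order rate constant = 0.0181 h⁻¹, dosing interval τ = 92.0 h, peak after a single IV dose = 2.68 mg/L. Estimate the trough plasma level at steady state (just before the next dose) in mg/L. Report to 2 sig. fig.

e^(−kτ) = e^(−0.01810 × 92.0) = 0.1892
Accumulation ratio R = 1 / (1 − e^(−kτ)) = 1 / (1 − 0.1892) = 1.233
Steady-state trough = C₀ × R × e^(−kτ) = 2.68 × 1.233 × 0.1892 = 0.6252 mg/L

0.63 mg/L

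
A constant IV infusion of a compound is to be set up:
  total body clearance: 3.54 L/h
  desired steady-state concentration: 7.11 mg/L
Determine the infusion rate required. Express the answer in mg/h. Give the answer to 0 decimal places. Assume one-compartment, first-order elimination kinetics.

25 mg/h

At steady state, infusion rate R₀ = Css × CL = 7.11 × 3.540 = 25.17 mg/h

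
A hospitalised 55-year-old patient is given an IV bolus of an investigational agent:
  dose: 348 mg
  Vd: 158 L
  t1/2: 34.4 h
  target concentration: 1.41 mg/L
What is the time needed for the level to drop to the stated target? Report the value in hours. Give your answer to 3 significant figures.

C₀ = Dose / Vd = 348.0 / 158 = 2.203 mg/L
k = ln2 / t½ = 0.693147 / 34.4 = 0.02015 h⁻¹
t = ln(C₀ / C) / k = ln(2.203 / 1.41) / 0.02015
  = ln(1.562) / 0.02015 = 0.4460 / 0.02015 = 22.13 h

22.1 h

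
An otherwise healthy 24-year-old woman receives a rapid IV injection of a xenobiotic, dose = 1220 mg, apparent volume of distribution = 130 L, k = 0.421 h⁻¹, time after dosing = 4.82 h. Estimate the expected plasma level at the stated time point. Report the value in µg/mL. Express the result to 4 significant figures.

C₀ = Dose / Vd = 1220 / 130 = 9.385 mg/L
C = C₀ · e^(−k·t) = 9.385 × e^(−0.4210 × 4.82)
  = 9.385 × 0.1314 = 1.233 mg/L
(1.233 mg/L = 1.233 µg/mL)

1.233 µg/mL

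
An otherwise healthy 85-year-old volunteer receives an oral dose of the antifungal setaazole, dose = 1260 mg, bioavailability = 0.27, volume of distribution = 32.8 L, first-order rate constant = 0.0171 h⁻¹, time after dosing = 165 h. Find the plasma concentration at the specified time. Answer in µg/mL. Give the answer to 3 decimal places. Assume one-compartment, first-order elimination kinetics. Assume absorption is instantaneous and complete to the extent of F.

0.617 µg/mL

Amount reaching circulation = F × Dose = 0.27 × 1260 = 340.2 mg
C₀ = F·Dose / Vd = 340.2 / 32.8 = 10.37 mg/L
C = C₀ · e^(−k·t) = 10.37 × e^(−0.01710 × 165)
  = 10.37 × 0.05952 = 0.6172 mg/L
(0.6172 mg/L = 0.6172 µg/mL)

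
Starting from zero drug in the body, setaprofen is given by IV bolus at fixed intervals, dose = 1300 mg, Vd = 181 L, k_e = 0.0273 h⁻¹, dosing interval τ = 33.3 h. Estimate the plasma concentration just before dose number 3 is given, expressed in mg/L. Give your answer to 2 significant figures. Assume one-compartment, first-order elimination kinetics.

C₀ per dose = Dose / Vd = 1300 / 181 = 7.182 mg/L
Fraction remaining after one interval: r = e^(−kτ) = e^(−0.02730 × 33.3) = 0.4029
Before dose 3, 2 doses have been given (aged 1τ, 2τ).
C_trough = C₀ × (r + r²) = 7.182 × (0.4029 + 0.1623) = 4.059 mg/L

4.1 mg/L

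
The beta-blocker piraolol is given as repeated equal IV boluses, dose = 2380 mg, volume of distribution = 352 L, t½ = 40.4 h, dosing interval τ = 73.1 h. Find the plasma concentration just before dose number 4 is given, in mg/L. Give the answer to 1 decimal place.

2.6 mg/L

C₀ per dose = Dose / Vd = 2380 / 352 = 6.761 mg/L
k = ln2 / t½ = 0.693147 / 40.4 = 0.01716 h⁻¹
Fraction remaining after one interval: r = e^(−kτ) = e^(−0.01716 × 73.1) = 0.2852
Before dose 4, 3 doses have been given (aged 1τ, 2τ, 3τ).
C_trough = C₀ × (r + r² + … + r^3) = C₀ × r(1−r^3)/(1−r)
        = 6.761 × 0.2852 × (1 − 0.02320) / (1 − 0.2852) = 2.635 mg/L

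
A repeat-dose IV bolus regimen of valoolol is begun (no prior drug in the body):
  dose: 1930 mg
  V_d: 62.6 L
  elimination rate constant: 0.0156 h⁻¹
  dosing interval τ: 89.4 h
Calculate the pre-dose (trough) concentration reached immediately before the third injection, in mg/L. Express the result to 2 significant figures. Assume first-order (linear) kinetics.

9.5 mg/L

C₀ per dose = Dose / Vd = 1930 / 62.6 = 30.83 mg/L
Fraction remaining after one interval: r = e^(−kτ) = e^(−0.01560 × 89.4) = 0.2479
Before dose 3, 2 doses have been given (aged 1τ, 2τ).
C_trough = C₀ × (r + r²) = 30.83 × (0.2479 + 0.06145) = 9.537 mg/L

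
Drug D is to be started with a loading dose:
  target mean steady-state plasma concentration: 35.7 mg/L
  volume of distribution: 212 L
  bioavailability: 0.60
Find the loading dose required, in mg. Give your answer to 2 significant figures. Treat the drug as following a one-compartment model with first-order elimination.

13000 mg

LD = Css × Vd / F = 35.7 × 212 / 0.60 = 12610 mg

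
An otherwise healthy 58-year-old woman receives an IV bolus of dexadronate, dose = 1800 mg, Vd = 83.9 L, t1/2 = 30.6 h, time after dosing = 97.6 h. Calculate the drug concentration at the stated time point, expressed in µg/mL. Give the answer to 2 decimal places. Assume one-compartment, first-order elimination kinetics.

2.35 µg/mL

C₀ = Dose / Vd = 1800 / 83.9 = 21.45 mg/L
k = ln2 / t½ = 0.693147 / 30.6 = 0.02265 h⁻¹
C = C₀ · e^(−k·t) = 21.45 × e^(−0.02265 × 97.6)
  = 21.45 × 0.1096 = 2.351 mg/L
(2.351 mg/L = 2.351 µg/mL)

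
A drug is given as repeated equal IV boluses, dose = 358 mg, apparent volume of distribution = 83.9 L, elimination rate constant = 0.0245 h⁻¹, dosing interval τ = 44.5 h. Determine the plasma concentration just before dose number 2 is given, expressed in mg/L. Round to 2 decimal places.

C₀ per dose = Dose / Vd = 358 / 83.9 = 4.267 mg/L
Fraction remaining after one interval: r = e^(−kτ) = e^(−0.02450 × 44.5) = 0.3361
Before dose 2, 1 dose has been given (aged 1τ).
C_trough = C₀ × r = 4.267 × 0.3361 = 1.434 mg/L

1.43 mg/L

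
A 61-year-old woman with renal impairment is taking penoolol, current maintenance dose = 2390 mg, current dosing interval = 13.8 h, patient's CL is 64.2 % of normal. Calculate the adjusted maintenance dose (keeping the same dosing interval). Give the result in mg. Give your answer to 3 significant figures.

To keep the same average steady-state level, dosing rate must scale with clearance.
CL ratio = 64.2 / 100 = 0.6420
New dose (same interval) = 2390 × 0.6420 = 1534 mg

1530 mg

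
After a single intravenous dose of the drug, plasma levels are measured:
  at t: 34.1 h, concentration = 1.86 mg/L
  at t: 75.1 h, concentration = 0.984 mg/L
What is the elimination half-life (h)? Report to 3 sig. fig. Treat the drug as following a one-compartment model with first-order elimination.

k = ln(C₁/C₂) / (t₂ − t₁) = ln(1.86/0.984) / (75.1 − 34.1)
  = 0.6367 / 41.00 = 0.01553 h⁻¹
t½ = ln2 / k = 0.693147 / 0.01553 = 44.63 h

44.6 h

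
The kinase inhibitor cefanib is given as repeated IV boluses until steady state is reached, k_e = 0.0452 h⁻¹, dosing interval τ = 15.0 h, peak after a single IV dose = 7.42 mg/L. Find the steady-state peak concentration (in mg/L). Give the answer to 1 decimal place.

e^(−kτ) = e^(−0.04520 × 15.0) = 0.5076
Accumulation ratio R = 1 / (1 − e^(−kτ)) = 1 / (1 − 0.5076) = 2.031
Steady-state peak = C₀ × R = 7.42 × 2.031 = 15.07 mg/L

15.1 mg/L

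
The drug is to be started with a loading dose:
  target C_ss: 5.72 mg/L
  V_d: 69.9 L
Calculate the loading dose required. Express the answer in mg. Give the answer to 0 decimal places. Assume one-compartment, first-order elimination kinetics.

400 mg

LD = Css × Vd = 5.72 × 69.9 = 399.8 mg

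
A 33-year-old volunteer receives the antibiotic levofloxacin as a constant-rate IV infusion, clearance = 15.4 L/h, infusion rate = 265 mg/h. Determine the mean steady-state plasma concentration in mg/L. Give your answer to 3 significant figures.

At steady state Css = R₀ / CL = 265 / 15.40 = 17.21 mg/L

17.2 mg/L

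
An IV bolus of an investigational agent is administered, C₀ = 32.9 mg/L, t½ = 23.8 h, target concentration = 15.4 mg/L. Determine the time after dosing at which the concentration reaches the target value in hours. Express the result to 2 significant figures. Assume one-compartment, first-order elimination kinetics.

26 h

k = ln2 / t½ = 0.693147 / 23.8 = 0.02912 h⁻¹
t = ln(C₀ / C) / k = ln(32.90 / 15.4) / 0.02912
  = ln(2.136) / 0.02912 = 0.7589 / 0.02912 = 26.06 h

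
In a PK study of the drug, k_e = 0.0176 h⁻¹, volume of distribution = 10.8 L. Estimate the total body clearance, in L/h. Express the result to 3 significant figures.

0.190 L/h

CL = k × Vd = 0.0176 × 10.8 = 0.1901 L/h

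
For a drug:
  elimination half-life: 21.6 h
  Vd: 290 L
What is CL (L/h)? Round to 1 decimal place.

9.3 L/h

k = ln2 / t½ = 0.693147 / 21.6 = 0.03209 h⁻¹
CL = k × Vd = 0.03209 × 290 = 9.306 L/h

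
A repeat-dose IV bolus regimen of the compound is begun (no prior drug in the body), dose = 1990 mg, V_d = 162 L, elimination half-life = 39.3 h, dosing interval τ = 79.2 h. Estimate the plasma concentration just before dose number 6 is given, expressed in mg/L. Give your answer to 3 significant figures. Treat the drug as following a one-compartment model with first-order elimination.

4.03 mg/L

C₀ per dose = Dose / Vd = 1990 / 162 = 12.28 mg/L
k = ln2 / t½ = 0.693147 / 39.3 = 0.01764 h⁻¹
Fraction remaining after one interval: r = e^(−kτ) = e^(−0.01764 × 79.2) = 0.2473
Before dose 6, 5 doses have been given (aged 1τ, 2τ, 3τ, 4τ, 5τ).
C_trough = C₀ × (r + r² + … + r^5) = C₀ × r(1−r^5)/(1−r)
        = 12.28 × 0.2473 × (1 − 0.0009250) / (1 − 0.2473) = 4.031 mg/L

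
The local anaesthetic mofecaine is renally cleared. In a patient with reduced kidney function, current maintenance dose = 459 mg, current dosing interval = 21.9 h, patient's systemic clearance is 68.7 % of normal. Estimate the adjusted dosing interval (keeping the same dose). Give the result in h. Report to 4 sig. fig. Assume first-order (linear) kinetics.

31.88 h

To keep the same average steady-state level, dosing rate must scale with clearance.
CL ratio = 68.7 / 100 = 0.6870
New interval (same dose) = 21.9 / 0.6870 = 31.88 h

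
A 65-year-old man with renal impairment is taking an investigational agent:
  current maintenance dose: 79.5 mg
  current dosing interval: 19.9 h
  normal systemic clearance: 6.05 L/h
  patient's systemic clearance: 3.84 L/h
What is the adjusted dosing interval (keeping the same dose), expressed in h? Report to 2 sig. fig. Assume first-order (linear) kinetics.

31 h

To keep the same average steady-state level, dosing rate must scale with clearance.
CL ratio = 3.84 / 6.05 = 0.6347
New interval (same dose) = 19.9 / 0.6347 = 31.35 h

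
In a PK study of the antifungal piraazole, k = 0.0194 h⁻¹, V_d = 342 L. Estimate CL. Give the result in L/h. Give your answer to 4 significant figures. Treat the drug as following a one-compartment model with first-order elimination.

6.635 L/h

CL = k × Vd = 0.0194 × 342 = 6.635 L/h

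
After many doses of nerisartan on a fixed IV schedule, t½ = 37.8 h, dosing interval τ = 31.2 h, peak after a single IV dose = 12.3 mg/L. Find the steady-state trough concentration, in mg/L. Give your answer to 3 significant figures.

k = ln2 / t½ = 0.693147 / 37.8 = 0.01834 h⁻¹
e^(−kτ) = e^(−0.01834 × 31.2) = 0.5643
Accumulation ratio R = 1 / (1 − e^(−kτ)) = 1 / (1 − 0.5643) = 2.295
Steady-state trough = C₀ × R × e^(−kτ) = 12.3 × 2.295 × 0.5643 = 15.93 mg/L

15.9 mg/L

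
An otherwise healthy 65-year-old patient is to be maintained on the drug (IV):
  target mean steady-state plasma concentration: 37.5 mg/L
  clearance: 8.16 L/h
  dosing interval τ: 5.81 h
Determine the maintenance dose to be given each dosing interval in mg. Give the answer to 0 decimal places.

1778 mg

At steady state, Dose/τ = Css × CL.
Dose = Css × CL × τ = 37.5 × 8.160 × 5.81 = 1778 mg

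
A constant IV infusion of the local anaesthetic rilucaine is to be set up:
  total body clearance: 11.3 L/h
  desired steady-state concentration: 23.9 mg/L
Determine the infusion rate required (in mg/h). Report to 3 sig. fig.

At steady state, infusion rate R₀ = Css × CL = 23.9 × 11.30 = 270.1 mg/h

270 mg/h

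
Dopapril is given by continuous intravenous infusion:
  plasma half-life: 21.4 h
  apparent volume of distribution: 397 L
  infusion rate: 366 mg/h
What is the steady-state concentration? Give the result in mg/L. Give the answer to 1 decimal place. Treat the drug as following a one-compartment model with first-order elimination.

28.5 mg/L

k = ln2 / t½ = 0.693147 / 21.4 = 0.03239 h⁻¹
CL = k × Vd = 0.03239 × 397 = 12.86 L/h
At steady state Css = R₀ / CL = 366 / 12.86 = 28.46 mg/L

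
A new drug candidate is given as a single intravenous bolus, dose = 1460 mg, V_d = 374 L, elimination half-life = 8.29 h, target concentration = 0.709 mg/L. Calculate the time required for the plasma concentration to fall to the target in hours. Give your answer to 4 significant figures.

20.40 h

C₀ = Dose / Vd = 1460 / 374 = 3.904 mg/L
k = ln2 / t½ = 0.693147 / 8.29 = 0.08361 h⁻¹
t = ln(C₀ / C) / k = ln(3.904 / 0.709) / 0.08361
  = ln(5.506) / 0.08361 = 1.706 / 0.08361 = 20.40 h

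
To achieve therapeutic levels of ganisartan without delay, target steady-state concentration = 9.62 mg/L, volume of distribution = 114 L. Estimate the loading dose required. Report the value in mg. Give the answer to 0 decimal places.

1097 mg

LD = Css × Vd = 9.62 × 114 = 1097 mg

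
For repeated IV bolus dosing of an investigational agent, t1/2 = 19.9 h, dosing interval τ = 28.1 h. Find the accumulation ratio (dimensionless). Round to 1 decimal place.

k = ln2 / t½ = 0.693147 / 19.9 = 0.03483 h⁻¹
e^(−kτ) = e^(−0.03483 × 28.1) = 0.3758
Accumulation ratio R = 1 / (1 − e^(−kτ)) = 1 / (1 − 0.3758) = 1.602

1.6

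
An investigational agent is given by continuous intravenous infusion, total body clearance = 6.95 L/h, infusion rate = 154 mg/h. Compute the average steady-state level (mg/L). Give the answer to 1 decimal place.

22.2 mg/L

At steady state Css = R₀ / CL = 154 / 6.950 = 22.16 mg/L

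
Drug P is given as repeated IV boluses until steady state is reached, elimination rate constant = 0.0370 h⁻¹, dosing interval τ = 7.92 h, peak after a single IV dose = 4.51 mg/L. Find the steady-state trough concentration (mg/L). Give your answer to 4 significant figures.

13.25 mg/L

e^(−kτ) = e^(−0.03700 × 7.92) = 0.7460
Accumulation ratio R = 1 / (1 − e^(−kτ)) = 1 / (1 − 0.7460) = 3.937
Steady-state trough = C₀ × R × e^(−kτ) = 4.51 × 3.937 × 0.7460 = 13.25 mg/L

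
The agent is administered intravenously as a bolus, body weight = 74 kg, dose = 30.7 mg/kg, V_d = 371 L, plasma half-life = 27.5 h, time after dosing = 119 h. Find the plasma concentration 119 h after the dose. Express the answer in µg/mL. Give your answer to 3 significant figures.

Total dose = 30.7 × 74 = 2272 mg
C₀ = Dose / Vd = 2272 / 371 = 6.124 mg/L
k = ln2 / t½ = 0.693147 / 27.5 = 0.02521 h⁻¹
C = C₀ · e^(−k·t) = 6.124 × e^(−0.02521 × 119)
  = 6.124 × 0.04979 = 0.3049 mg/L
(0.3049 mg/L = 0.3049 µg/mL)

0.305 µg/mL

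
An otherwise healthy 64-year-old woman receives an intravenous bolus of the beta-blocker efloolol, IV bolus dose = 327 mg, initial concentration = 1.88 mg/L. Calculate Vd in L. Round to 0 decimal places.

Vd = Dose / C₀ = 327.0 / 1.88 = 173.9 L

174 L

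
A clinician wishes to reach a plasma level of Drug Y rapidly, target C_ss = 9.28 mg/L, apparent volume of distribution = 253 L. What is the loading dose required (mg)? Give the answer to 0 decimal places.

2348 mg

LD = Css × Vd = 9.28 × 253 = 2348 mg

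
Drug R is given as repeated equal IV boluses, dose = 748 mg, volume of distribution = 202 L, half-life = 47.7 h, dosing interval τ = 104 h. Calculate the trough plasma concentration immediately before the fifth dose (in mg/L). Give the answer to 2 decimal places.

C₀ per dose = Dose / Vd = 748 / 202 = 3.703 mg/L
k = ln2 / t½ = 0.693147 / 47.7 = 0.01453 h⁻¹
Fraction remaining after one interval: r = e^(−kτ) = e^(−0.01453 × 104) = 0.2207
Before dose 5, 4 doses have been given (aged 1τ, 2τ, 3τ, 4τ).
C_trough = C₀ × (r + r² + … + r^4) = C₀ × r(1−r^4)/(1−r)
        = 3.703 × 0.2207 × (1 − 0.002373) / (1 − 0.2207) = 1.046 mg/L

1.05 mg/L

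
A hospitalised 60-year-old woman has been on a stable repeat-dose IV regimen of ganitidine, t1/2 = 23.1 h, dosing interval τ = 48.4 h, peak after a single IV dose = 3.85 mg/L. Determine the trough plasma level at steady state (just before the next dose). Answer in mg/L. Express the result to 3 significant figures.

1.18 mg/L

k = ln2 / t½ = 0.693147 / 23.1 = 0.03001 h⁻¹
e^(−kτ) = e^(−0.03001 × 48.4) = 0.2340
Accumulation ratio R = 1 / (1 − e^(−kτ)) = 1 / (1 − 0.2340) = 1.305
Steady-state trough = C₀ × R × e^(−kτ) = 3.85 × 1.305 × 0.2340 = 1.176 mg/L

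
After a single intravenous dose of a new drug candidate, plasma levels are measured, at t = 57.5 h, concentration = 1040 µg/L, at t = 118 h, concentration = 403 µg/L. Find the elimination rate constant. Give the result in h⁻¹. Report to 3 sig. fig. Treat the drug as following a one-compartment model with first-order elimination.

k = ln(C₁/C₂) / (t₂ − t₁) = ln(1040/403) / (118 − 57.5)
  = 0.9480 / 60.50 = 0.01567 h⁻¹

0.0157 h⁻¹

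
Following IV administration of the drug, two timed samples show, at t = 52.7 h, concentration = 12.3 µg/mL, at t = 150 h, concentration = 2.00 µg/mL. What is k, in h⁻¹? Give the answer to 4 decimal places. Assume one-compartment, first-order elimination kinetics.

0.0187 h⁻¹

k = ln(C₁/C₂) / (t₂ − t₁) = ln(12.3/2.00) / (150 − 52.7)
  = 1.816 / 97.30 = 0.01866 h⁻¹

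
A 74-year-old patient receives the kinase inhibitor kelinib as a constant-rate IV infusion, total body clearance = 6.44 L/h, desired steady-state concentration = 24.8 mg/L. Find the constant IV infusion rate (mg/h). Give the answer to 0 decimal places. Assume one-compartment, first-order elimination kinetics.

At steady state, infusion rate R₀ = Css × CL = 24.8 × 6.440 = 159.7 mg/h

160 mg/h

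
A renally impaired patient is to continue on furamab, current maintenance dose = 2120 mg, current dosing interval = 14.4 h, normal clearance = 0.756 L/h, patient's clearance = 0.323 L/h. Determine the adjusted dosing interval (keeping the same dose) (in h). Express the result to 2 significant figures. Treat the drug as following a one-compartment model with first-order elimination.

To keep the same average steady-state level, dosing rate must scale with clearance.
CL ratio = 0.323 / 0.756 = 0.4272
New interval (same dose) = 14.4 / 0.4272 = 33.71 h

34 h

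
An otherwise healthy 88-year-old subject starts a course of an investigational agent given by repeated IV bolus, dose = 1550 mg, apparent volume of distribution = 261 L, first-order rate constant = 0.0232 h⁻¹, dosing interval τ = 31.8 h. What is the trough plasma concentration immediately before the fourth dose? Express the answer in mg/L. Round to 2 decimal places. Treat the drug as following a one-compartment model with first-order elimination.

C₀ per dose = Dose / Vd = 1550 / 261 = 5.939 mg/L
Fraction remaining after one interval: r = e^(−kτ) = e^(−0.02320 × 31.8) = 0.4782
Before dose 4, 3 doses have been given (aged 1τ, 2τ, 3τ).
C_trough = C₀ × (r + r² + … + r^3) = C₀ × r(1−r^3)/(1−r)
        = 5.939 × 0.4782 × (1 − 0.1094) / (1 − 0.4782) = 4.847 mg/L

4.85 mg/L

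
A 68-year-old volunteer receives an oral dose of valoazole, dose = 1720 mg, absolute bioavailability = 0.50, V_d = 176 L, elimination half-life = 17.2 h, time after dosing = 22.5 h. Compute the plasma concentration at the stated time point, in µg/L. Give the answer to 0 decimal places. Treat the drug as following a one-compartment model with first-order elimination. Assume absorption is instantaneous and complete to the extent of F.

1973 µg/L

Amount reaching circulation = F × Dose = 0.50 × 1720 = 860.0 mg
C₀ = F·Dose / Vd = 860.0 / 176 = 4.886 mg/L
k = ln2 / t½ = 0.693147 / 17.2 = 0.04030 h⁻¹
C = C₀ · e^(−k·t) = 4.886 × e^(−0.04030 × 22.5)
  = 4.886 × 0.4038 = 1.973 mg/L
Convert: 1.973 mg/L × 1000 = 1973 µg/L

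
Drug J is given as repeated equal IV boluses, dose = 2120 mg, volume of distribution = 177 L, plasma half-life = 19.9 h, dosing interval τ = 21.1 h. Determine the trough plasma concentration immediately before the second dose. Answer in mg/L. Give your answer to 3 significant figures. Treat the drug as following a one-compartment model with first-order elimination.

C₀ per dose = Dose / Vd = 2120 / 177 = 11.98 mg/L
k = ln2 / t½ = 0.693147 / 19.9 = 0.03483 h⁻¹
Fraction remaining after one interval: r = e^(−kτ) = e^(−0.03483 × 21.1) = 0.4795
Before dose 2, 1 dose has been given (aged 1τ).
C_trough = C₀ × r = 11.98 × 0.4795 = 5.744 mg/L

5.74 mg/L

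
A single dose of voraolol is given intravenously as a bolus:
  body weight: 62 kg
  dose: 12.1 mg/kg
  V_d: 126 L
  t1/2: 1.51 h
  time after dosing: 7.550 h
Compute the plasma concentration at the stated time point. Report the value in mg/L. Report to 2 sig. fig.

0.19 mg/L

Total dose = 12.1 × 62 = 750.2 mg
C₀ = Dose / Vd = 750.2 / 126 = 5.954 mg/L
k = ln2 / t½ = 0.693147 / 1.51 = 0.4590 h⁻¹
t / t½ = 7.550 / 1.51 = 5 half-lives
C = C₀ × (1/2)^5 = 5.954 × 0.03125 = 0.1861 mg/L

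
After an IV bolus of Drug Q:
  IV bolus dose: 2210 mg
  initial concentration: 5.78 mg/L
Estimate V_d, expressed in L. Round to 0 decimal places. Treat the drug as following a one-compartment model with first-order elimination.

382 L

Vd = Dose / C₀ = 2210 / 5.78 = 382.4 L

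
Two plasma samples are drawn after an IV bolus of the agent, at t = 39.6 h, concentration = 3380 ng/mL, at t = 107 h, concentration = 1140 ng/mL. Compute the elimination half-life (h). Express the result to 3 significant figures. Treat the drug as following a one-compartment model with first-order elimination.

43.0 h

k = ln(C₁/C₂) / (t₂ − t₁) = ln(3380/1140) / (107 − 39.6)
  = 1.087 / 67.40 = 0.01613 h⁻¹
t½ = ln2 / k = 0.693147 / 0.01613 = 42.97 h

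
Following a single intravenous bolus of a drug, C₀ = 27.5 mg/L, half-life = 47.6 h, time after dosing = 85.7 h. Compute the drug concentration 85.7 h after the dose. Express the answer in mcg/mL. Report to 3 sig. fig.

7.90 mcg/mL

k = ln2 / t½ = 0.693147 / 47.6 = 0.01456 h⁻¹
C = C₀ · e^(−k·t) = 27.50 × e^(−0.01456 × 85.7)
  = 27.50 × 0.2871 = 7.895 mg/L
(7.895 mg/L = 7.895 mcg/mL)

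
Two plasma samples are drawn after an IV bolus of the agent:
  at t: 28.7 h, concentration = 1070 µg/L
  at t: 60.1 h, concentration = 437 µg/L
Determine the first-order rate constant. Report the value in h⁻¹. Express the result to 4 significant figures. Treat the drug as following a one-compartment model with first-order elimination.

k = ln(C₁/C₂) / (t₂ − t₁) = ln(1070/437) / (60.1 − 28.7)
  = 0.8955 / 31.40 = 0.02852 h⁻¹

0.02852 h⁻¹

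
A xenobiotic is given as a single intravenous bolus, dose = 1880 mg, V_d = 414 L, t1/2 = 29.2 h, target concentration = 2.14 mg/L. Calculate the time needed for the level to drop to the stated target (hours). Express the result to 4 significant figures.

31.69 h

C₀ = Dose / Vd = 1880 / 414 = 4.541 mg/L
k = ln2 / t½ = 0.693147 / 29.2 = 0.02374 h⁻¹
t = ln(C₀ / C) / k = ln(4.541 / 2.14) / 0.02374
  = ln(2.122) / 0.02374 = 0.7524 / 0.02374 = 31.69 h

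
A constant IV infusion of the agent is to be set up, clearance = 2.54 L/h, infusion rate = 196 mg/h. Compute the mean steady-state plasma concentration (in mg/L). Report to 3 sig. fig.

77.2 mg/L

At steady state Css = R₀ / CL = 196 / 2.540 = 77.17 mg/L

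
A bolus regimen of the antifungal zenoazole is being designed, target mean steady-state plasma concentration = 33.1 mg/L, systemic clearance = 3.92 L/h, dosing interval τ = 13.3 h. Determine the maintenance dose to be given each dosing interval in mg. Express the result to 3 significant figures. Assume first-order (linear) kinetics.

1730 mg

At steady state, Dose/τ = Css × CL.
Dose = Css × CL × τ = 33.1 × 3.920 × 13.3 = 1726 mg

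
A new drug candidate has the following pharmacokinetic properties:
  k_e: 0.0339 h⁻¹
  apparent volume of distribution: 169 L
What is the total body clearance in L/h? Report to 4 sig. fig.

5.729 L/h

CL = k × Vd = 0.0339 × 169 = 5.729 L/h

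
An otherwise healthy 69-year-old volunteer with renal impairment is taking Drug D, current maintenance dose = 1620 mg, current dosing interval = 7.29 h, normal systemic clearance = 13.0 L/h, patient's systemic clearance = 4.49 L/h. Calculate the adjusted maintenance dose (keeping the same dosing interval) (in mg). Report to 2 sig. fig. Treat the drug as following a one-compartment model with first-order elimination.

560 mg

To keep the same average steady-state level, dosing rate must scale with clearance.
CL ratio = 4.49 / 13.0 = 0.3454
New dose (same interval) = 1620 × 0.3454 = 559.5 mg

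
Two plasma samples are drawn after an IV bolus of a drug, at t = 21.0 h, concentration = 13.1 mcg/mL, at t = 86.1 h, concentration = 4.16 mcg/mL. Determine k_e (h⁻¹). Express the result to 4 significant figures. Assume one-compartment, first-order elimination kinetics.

0.01762 h⁻¹

k = ln(C₁/C₂) / (t₂ − t₁) = ln(13.1/4.16) / (86.1 − 21.0)
  = 1.147 / 65.10 = 0.01762 h⁻¹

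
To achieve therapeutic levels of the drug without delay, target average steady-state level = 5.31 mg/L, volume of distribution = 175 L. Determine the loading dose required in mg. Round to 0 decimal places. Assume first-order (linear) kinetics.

LD = Css × Vd = 5.31 × 175 = 929.3 mg

929 mg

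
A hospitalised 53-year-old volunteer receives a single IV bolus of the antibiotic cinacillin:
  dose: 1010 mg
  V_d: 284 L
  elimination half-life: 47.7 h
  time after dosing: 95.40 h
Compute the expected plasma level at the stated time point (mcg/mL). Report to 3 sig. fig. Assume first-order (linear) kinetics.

C₀ = Dose / Vd = 1010 / 284 = 3.556 mg/L
k = ln2 / t½ = 0.693147 / 47.7 = 0.01453 h⁻¹
t / t½ = 95.40 / 47.7 = 2 half-lives
C = C₀ × (1/2)^2 = 3.556 × 0.2500 = 0.8890 mg/L
(0.8890 mg/L = 0.8890 mcg/mL)

0.889 mcg/mL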